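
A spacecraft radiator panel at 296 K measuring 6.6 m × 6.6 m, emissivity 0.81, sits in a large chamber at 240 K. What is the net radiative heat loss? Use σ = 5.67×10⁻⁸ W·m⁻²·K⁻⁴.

A = 6.6 × 6.6 = 43.6 m².
Q = εσA(T⁴ − T_s⁴). T⁴ − T_s⁴ = (296)⁴ − (240)⁴ = 7.68×10^9 − 3.32×10^9 = 4.36×10^9 K⁴.
Q = 0.81 × 5.67×10⁻⁸ × 43.6 × 4.36×10^9 = 8720 W.

Q ≈ 8720 W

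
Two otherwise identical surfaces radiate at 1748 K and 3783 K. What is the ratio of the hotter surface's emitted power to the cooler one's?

ratio ≈ 21.9

P ∝ T⁴, so the ratio is (3783/1748)⁴ = (2.164)⁴ = 21.9.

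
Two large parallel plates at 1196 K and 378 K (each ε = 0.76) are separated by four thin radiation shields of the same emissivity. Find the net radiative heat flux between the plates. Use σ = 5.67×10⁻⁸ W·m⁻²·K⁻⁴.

Each of the 5 gaps contributes resistance (2/ε − 1) = 2/0.76 − 1 = 1.632; total = 8.158.
q = σ(T₁⁴ − T₂⁴) / 8.158 = 5.67×10⁻⁸ × 2.03×10^12 / 8.158 = 14100 W/m².

q ≈ 14100 W/m²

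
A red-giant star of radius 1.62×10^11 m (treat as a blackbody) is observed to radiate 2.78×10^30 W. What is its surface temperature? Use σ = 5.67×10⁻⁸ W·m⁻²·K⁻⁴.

A = 4πr² = 4π × (1.62×10^11)² = 3.30×10^23 m².
From P = σAT⁴, T = (P / σA)^(1/4) = (2.78×10^30 / (5.67×10⁻⁸ × 3.30×10^23))^(1/4).
T = (1.49×10^14)^(1/4) = 3490 K.

T ≈ 3490 K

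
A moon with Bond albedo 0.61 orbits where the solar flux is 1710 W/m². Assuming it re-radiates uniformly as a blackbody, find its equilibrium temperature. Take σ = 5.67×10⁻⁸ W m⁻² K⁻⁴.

Power absorbed = (1−a)S·πR²; power emitted = 4πR²σT⁴. Equating and cancelling πR²:
T = ((1−a)S / 4σ)^(1/4) = (667 / (4 × 5.67×10⁻⁸))^(1/4) = (2.94×10^9)^(1/4).
T = 233 K.

T ≈ 233 K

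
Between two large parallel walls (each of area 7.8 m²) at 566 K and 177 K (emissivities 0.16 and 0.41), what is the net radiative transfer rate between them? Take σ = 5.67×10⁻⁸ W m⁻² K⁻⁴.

For two large parallel gray plates, q = σ(T₁⁴ − T₂⁴) / (1/ε₁ + 1/ε₂ − 1).
1/ε₁ + 1/ε₂ − 1 = 1/0.16 + 1/0.41 − 1 = 7.689.
T₁⁴ − T₂⁴ = 1.03×10^11 − 9.82×10^8 = 1.02×10^11 K⁴.
q = 5.67×10⁻⁸ × 1.02×10^11 / 7.689 = 750 W/m².
Q = q·A = 750 × 7.8 = 5850 W.

Q ≈ 5850 W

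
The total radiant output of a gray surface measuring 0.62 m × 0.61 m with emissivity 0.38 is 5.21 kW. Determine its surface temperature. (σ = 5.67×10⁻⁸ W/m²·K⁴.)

T ≈ 894 K

A = 0.62 × 0.61 = 0.378 m².
From P = εσAT⁴, T = (P / εσA)^(1/4) = (5210 / (0.38 × 5.67×10⁻⁸ × 0.378))^(1/4).
T = (6.39×10^11)^(1/4) = 894 K.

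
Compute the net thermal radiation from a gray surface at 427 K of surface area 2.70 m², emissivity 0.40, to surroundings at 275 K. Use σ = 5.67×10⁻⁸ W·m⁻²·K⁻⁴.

Q ≈ 1690 W

Q = εσA(T⁴ − T_s⁴). T⁴ − T_s⁴ = (427)⁴ − (275)⁴ = 3.32×10^10 − 5.72×10^9 = 2.75×10^10 K⁴.
Q = 0.40 × 5.67×10⁻⁸ × 2.70 × 2.75×10^10 = 1690 W.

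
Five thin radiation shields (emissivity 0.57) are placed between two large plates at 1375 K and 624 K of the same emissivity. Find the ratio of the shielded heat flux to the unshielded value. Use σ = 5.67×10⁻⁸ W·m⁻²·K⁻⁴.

ratio ≈ 0.167

With N identical shields there are N+1 = 6 gaps in series, each with the same radiative resistance, so the flux falls to 1/(N+1) of its unshielded value.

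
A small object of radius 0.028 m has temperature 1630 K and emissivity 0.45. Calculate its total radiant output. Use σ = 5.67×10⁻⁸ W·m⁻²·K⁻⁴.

A = 4πr² = 4π × (0.028)² = 9.85×10^-3 m².
P = εσAT⁴ = 0.45 × 5.67×10⁻⁸ × 9.85×10^-3 × (1630)⁴ = 0.45 × 5.67×10⁻⁸ × 9.85×10^-3 × 7.06×10^12.
P = 1770 W.

P ≈ 1770 W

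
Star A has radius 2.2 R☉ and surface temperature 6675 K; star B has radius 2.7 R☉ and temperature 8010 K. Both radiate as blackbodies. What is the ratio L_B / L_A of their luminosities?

L_B/L_A ≈ 3.12

L = 4πR²σT⁴ ∝ R²T⁴, so L_B/L_A = (2.7/2.2)² × (8010/6675)⁴ = 1.51 × 2.07 = 3.12.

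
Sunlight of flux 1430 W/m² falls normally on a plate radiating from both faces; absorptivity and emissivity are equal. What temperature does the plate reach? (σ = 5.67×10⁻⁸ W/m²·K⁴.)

T ≈ 335 K

Absorbed flux αS = emitted flux 2εσT⁴ per unit area; with α = ε this gives T = (S/2σ)^(1/4).
T = (1430 / (2 × 5.67×10⁻⁸))^(1/4) = (1.26×10^10)^(1/4).
T = 335 K.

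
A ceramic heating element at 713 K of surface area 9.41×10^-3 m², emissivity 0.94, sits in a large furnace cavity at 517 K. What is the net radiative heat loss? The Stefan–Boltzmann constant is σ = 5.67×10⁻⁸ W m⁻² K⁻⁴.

Q = εσA(T⁴ − T_s⁴). T⁴ − T_s⁴ = (713)⁴ − (517)⁴ = 2.58×10^11 − 7.14×10^10 = 1.87×10^11 K⁴.
Q = 0.94 × 5.67×10⁻⁸ × 9.41×10^-3 × 1.87×10^11 = 93.8 W.

Q ≈ 93.8 W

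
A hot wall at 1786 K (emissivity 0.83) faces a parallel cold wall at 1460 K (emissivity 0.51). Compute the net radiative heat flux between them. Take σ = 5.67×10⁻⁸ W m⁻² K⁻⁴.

q ≈ 1.47×10^5 W/m²

For two large parallel gray plates, q = σ(T₁⁴ − T₂⁴) / (1/ε₁ + 1/ε₂ − 1).
1/ε₁ + 1/ε₂ − 1 = 1/0.83 + 1/0.51 − 1 = 2.166.
T₁⁴ − T₂⁴ = 1.02×10^13 − 4.54×10^12 = 5.63×10^12 K⁴.
q = 5.67×10⁻⁸ × 5.63×10^12 / 2.166 = 1.47×10^5 W/m².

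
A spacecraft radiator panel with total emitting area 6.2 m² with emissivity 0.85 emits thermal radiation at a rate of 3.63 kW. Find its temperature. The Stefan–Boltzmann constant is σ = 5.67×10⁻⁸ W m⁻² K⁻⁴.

From P = εσAT⁴, T = (P / εσA)^(1/4) = (3630 / (0.85 × 5.67×10⁻⁸ × 6.20))^(1/4).
T = (1.21×10^10)^(1/4) = 332 K.

T ≈ 332 K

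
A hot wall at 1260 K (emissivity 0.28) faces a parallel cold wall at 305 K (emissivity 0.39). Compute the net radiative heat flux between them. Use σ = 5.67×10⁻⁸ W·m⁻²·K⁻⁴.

q ≈ 27700 W/m²

For two large parallel gray plates, q = σ(T₁⁴ − T₂⁴) / (1/ε₁ + 1/ε₂ − 1).
1/ε₁ + 1/ε₂ − 1 = 1/0.28 + 1/0.39 − 1 = 5.136.
T₁⁴ − T₂⁴ = 2.52×10^12 − 8.65×10^9 = 2.51×10^12 K⁴.
q = 5.67×10⁻⁸ × 2.51×10^12 / 5.136 = 27700 W/m².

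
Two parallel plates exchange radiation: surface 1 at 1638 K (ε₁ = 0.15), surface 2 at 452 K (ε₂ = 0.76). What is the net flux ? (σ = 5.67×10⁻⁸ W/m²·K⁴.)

q ≈ 58100 W/m²

For two large parallel gray plates, q = σ(T₁⁴ − T₂⁴) / (1/ε₁ + 1/ε₂ − 1).
1/ε₁ + 1/ε₂ − 1 = 1/0.15 + 1/0.76 − 1 = 6.982.
T₁⁴ − T₂⁴ = 7.20×10^12 − 4.17×10^10 = 7.16×10^12 K⁴.
q = 5.67×10⁻⁸ × 7.16×10^12 / 6.982 = 58100 W/m².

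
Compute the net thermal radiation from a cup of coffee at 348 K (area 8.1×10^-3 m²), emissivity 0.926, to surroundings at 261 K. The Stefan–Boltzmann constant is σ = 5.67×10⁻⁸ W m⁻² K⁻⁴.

Q = εσA(T⁴ − T_s⁴). T⁴ − T_s⁴ = (348)⁴ − (261)⁴ = 1.47×10^10 − 4.64×10^9 = 1.00×10^10 K⁴.
Q = 0.926 × 5.67×10⁻⁸ × 8.10×10^-3 × 1.00×10^10 = 4.26 W.

Q ≈ 4.26 W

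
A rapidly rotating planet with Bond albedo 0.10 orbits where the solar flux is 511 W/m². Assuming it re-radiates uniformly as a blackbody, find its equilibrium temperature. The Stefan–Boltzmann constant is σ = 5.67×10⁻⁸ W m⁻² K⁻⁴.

Power absorbed = (1−a)S·πR²; power emitted = 4πR²σT⁴. Equating and cancelling πR²:
T = ((1−a)S / 4σ)^(1/4) = (460 / (4 × 5.67×10⁻⁸))^(1/4) = (2.03×10^9)^(1/4).
T = 212 K.

T ≈ 212 K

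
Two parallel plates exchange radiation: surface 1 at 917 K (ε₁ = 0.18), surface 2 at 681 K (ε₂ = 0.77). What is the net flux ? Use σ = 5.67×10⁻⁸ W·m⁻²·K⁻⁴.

q ≈ 4770 W/m²

For two large parallel gray plates, q = σ(T₁⁴ − T₂⁴) / (1/ε₁ + 1/ε₂ − 1).
1/ε₁ + 1/ε₂ − 1 = 1/0.18 + 1/0.77 − 1 = 5.854.
T₁⁴ − T₂⁴ = 7.07×10^11 − 2.15×10^11 = 4.92×10^11 K⁴.
q = 5.67×10⁻⁸ × 4.92×10^11 / 5.854 = 4770 W/m².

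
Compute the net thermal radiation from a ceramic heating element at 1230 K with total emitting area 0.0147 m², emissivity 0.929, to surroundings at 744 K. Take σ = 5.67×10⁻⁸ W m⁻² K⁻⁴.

Q ≈ 1540 W

Q = εσA(T⁴ − T_s⁴). T⁴ − T_s⁴ = (1230)⁴ − (744)⁴ = 2.29×10^12 − 3.06×10^11 = 1.98×10^12 K⁴.
Q = 0.929 × 5.67×10⁻⁸ × 0.0147 × 1.98×10^12 = 1540 W.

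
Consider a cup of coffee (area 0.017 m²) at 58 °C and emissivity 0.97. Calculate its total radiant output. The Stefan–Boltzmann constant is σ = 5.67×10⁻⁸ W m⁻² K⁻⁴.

58 °C = 331 K.
Stefan–Boltzmann: P = εσAT⁴ = 0.97 × 5.67×10⁻⁸ × 0.0170 × (331)⁴ = 0.97 × 5.67×10⁻⁸ × 0.0170 × 1.20×10^10.
P = 11.2 W.

P ≈ 11.2 W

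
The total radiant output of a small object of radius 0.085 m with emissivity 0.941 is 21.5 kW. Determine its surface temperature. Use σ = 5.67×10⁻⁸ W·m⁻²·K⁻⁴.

A = 4πr² = 4π × (0.085)² = 0.0908 m².
From P = εσAT⁴, T = (P / εσA)^(1/4) = (21500 / (0.941 × 5.67×10⁻⁸ × 0.0908))^(1/4).
T = (4.44×10^12)^(1/4) = 1450 K.

T ≈ 1450 K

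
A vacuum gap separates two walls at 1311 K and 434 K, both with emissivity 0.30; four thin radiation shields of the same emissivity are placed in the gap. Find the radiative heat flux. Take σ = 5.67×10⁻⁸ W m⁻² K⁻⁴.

Each of the 5 gaps contributes resistance (2/ε − 1) = 2/0.30 − 1 = 5.667; total = 28.33.
q = σ(T₁⁴ − T₂⁴) / 28.33 = 5.67×10⁻⁸ × 2.92×10^12 / 28.33 = 5840 W/m².

q ≈ 5840 W/m²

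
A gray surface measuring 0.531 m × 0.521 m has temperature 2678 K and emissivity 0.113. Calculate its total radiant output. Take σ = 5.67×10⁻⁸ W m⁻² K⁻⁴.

A = 0.531 × 0.521 = 0.277 m².
P = εσAT⁴ = 0.113 × 5.67×10⁻⁸ × 0.277 × (2678)⁴ = 0.113 × 5.67×10⁻⁸ × 0.277 × 5.14×10^13.
P = 91200 W.

P ≈ 91200 W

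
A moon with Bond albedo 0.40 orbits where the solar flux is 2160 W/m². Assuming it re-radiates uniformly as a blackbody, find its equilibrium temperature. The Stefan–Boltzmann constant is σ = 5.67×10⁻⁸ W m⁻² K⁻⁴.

T ≈ 275 K

Power absorbed = (1−a)S·πR²; power emitted = 4πR²σT⁴. Equating and cancelling πR²:
T = ((1−a)S / 4σ)^(1/4) = (1300 / (4 × 5.67×10⁻⁸))^(1/4) = (5.71×10^9)^(1/4).
T = 275 K.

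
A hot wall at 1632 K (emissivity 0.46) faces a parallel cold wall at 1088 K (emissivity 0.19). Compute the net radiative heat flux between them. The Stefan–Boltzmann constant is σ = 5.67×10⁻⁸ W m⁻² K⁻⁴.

q ≈ 50100 W/m²

For two large parallel gray plates, q = σ(T₁⁴ − T₂⁴) / (1/ε₁ + 1/ε₂ − 1).
1/ε₁ + 1/ε₂ − 1 = 1/0.46 + 1/0.19 − 1 = 6.437.
T₁⁴ − T₂⁴ = 7.09×10^12 − 1.40×10^12 = 5.69×10^12 K⁴.
q = 5.67×10⁻⁸ × 5.69×10^12 / 6.437 = 50100 W/m².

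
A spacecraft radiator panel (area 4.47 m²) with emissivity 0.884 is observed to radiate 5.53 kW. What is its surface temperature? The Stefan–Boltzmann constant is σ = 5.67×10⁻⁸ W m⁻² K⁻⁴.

From P = εσAT⁴, T = (P / εσA)^(1/4) = (5530 / (0.884 × 5.67×10⁻⁸ × 4.47))^(1/4).
T = (2.47×10^10)^(1/4) = 396 K.

T ≈ 396 K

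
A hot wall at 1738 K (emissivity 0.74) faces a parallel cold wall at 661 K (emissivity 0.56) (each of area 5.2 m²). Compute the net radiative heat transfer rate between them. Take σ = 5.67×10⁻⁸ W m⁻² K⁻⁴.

Q ≈ 1.23×10^6 W

For two large parallel gray plates, q = σ(T₁⁴ − T₂⁴) / (1/ε₁ + 1/ε₂ − 1).
1/ε₁ + 1/ε₂ − 1 = 1/0.74 + 1/0.56 − 1 = 2.137.
T₁⁴ − T₂⁴ = 9.12×10^12 − 1.91×10^11 = 8.93×10^12 K⁴.
q = 5.67×10⁻⁸ × 8.93×10^12 / 2.137 = 2.37×10^5 W/m².
Q = q·A = 2.37×10^5 × 5.2 = 1.23×10^6 W.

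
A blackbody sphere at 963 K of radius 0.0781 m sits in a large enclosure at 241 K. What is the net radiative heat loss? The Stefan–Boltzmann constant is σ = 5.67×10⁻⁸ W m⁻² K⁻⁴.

Q ≈ 3720 W

A = 4πr² = 4π × (0.0781)² = 0.0766 m².
Q = σA(T⁴ − T_s⁴). T⁴ − T_s⁴ = (963)⁴ − (241)⁴ = 8.60×10^11 − 3.37×10^9 = 8.57×10^11 K⁴.
Q = 5.67×10⁻⁸ × 0.0766 × 8.57×10^11 = 3720 W.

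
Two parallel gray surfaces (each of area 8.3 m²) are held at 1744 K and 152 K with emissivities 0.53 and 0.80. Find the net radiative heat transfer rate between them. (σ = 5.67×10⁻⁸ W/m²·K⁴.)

Q ≈ 2.04×10^6 W

For two large parallel gray plates, q = σ(T₁⁴ − T₂⁴) / (1/ε₁ + 1/ε₂ − 1).
1/ε₁ + 1/ε₂ − 1 = 1/0.53 + 1/0.80 − 1 = 2.137.
T₁⁴ − T₂⁴ = 9.25×10^12 − 5.34×10^8 = 9.25×10^12 K⁴.
q = 5.67×10⁻⁸ × 9.25×10^12 / 2.137 = 2.45×10^5 W/m².
Q = q·A = 2.45×10^5 × 8.3 = 2.04×10^6 W.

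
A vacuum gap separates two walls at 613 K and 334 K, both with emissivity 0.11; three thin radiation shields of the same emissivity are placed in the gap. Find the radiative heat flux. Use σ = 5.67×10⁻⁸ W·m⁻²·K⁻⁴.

Each of the 4 gaps contributes resistance (2/ε − 1) = 2/0.11 − 1 = 17.18; total = 68.73.
q = σ(T₁⁴ − T₂⁴) / 68.73 = 5.67×10⁻⁸ × 1.29×10^11 / 68.73 = 106 W/m².

q ≈ 106 W/m²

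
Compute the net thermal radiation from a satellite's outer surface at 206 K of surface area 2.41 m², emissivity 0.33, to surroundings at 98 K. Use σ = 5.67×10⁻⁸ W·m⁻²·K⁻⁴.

Q = εσA(T⁴ − T_s⁴). T⁴ − T_s⁴ = (206)⁴ − (98)⁴ = 1.80×10^9 − 9.22×10^7 = 1.71×10^9 K⁴.
Q = 0.33 × 5.67×10⁻⁸ × 2.41 × 1.71×10^9 = 77.0 W.

Q ≈ 77.0 W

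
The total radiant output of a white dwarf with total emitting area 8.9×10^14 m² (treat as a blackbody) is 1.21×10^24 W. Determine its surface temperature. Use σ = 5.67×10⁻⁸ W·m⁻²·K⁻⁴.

T ≈ 12400 K

From P = σAT⁴, T = (P / σA)^(1/4) = (1.21×10^24 / (5.67×10⁻⁸ × 8.90×10^14))^(1/4).
T = (2.40×10^16)^(1/4) = 12400 K.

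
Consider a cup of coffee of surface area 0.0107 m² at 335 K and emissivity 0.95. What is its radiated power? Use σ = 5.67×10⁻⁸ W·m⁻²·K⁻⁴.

P = εσAT⁴ = 0.95 × 5.67×10⁻⁸ × 0.0107 × (335)⁴ = 0.95 × 5.67×10⁻⁸ × 0.0107 × 1.26×10^10.
P = 7.26 W.

P ≈ 7.26 W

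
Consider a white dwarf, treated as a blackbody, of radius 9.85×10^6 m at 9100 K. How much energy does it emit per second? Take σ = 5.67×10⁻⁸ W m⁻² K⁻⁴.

A = 4πr² = 4π × (9.85×10^6)² = 1.22×10^15 m².
P = σAT⁴ = 5.67×10⁻⁸ × 1.22×10^15 × (9100)⁴ = 5.67×10⁻⁸ × 1.22×10^15 × 6.86×10^15.
P = 4.74×10^23 W.

P ≈ 4.74×10^23 W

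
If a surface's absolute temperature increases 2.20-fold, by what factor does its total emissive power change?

P ∝ T⁴, so the power scales as (2.20)⁴ = 23.4.

factor ≈ 23.4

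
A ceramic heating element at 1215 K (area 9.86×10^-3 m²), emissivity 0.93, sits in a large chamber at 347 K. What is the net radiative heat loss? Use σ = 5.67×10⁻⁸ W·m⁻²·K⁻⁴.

Q ≈ 1130 W

Q = εσA(T⁴ − T_s⁴). T⁴ − T_s⁴ = (1215)⁴ − (347)⁴ = 2.18×10^12 − 1.45×10^10 = 2.16×10^12 K⁴.
Q = 0.93 × 5.67×10⁻⁸ × 9.86×10^-3 × 2.16×10^12 = 1130 W.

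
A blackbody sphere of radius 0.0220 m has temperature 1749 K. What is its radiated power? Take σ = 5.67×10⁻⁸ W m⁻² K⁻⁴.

A = 4πr² = 4π × (0.0220)² = 6.08×10^-3 m².
P = σAT⁴ = 5.67×10⁻⁸ × 6.08×10^-3 × (1749)⁴ = 5.67×10⁻⁸ × 6.08×10^-3 × 9.36×10^12.
P = 3230 W.

P ≈ 3230 W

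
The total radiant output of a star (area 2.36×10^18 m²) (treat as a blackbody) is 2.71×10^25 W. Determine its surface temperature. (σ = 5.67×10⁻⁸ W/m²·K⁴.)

From P = σAT⁴, T = (P / σA)^(1/4) = (2.71×10^25 / (5.67×10⁻⁸ × 2.36×10^18))^(1/4).
T = (2.03×10^14)^(1/4) = 3770 K.

T ≈ 3770 K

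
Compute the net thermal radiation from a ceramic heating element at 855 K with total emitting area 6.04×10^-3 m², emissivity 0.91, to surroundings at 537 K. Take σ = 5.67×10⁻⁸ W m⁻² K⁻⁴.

Q ≈ 141 W

Q = εσA(T⁴ − T_s⁴). T⁴ − T_s⁴ = (855)⁴ − (537)⁴ = 5.34×10^11 − 8.32×10^10 = 4.51×10^11 K⁴.
Q = 0.91 × 5.67×10⁻⁸ × 6.04×10^-3 × 4.51×10^11 = 141 W.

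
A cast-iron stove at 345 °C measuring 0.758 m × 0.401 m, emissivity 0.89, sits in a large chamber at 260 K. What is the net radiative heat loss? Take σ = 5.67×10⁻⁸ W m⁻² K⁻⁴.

Q ≈ 2170 W

A = 0.758 × 0.401 = 0.304 m².
Convert: 345 °C = 618 K.
Q = εσA(T⁴ − T_s⁴). T⁴ − T_s⁴ = (618)⁴ − (260)⁴ = 1.46×10^11 − 4.57×10^9 = 1.41×10^11 K⁴.
Q = 0.89 × 5.67×10⁻⁸ × 0.304 × 1.41×10^11 = 2170 W.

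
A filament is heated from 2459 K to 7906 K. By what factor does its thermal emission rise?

P ∝ T⁴, so the ratio is (7906/2459)⁴ = (3.215)⁴ = 107.

ratio ≈ 107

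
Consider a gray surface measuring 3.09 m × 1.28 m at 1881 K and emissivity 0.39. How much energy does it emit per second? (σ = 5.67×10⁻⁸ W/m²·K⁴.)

A = 3.09 × 1.28 = 3.96 m².
Stefan–Boltzmann: P = εσAT⁴ = 0.39 × 5.67×10⁻⁸ × 3.96 × (1881)⁴ = 0.39 × 5.67×10⁻⁸ × 3.96 × 1.25×10^13.
P = 1.09×10^6 W.

P ≈ 1.09×10^6 W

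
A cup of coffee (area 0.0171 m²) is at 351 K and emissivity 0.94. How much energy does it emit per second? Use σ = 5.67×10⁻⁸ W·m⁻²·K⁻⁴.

Stefan–Boltzmann: P = εσAT⁴ = 0.94 × 5.67×10⁻⁸ × 0.0171 × (351)⁴ = 0.94 × 5.67×10⁻⁸ × 0.0171 × 1.52×10^10.
P = 13.8 W.

P ≈ 13.8 W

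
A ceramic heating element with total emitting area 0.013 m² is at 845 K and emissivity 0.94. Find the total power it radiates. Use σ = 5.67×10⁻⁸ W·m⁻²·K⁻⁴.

P ≈ 353 W

P = εσAT⁴ = 0.94 × 5.67×10⁻⁸ × 0.0130 × (845)⁴ = 0.94 × 5.67×10⁻⁸ × 0.0130 × 5.10×10^11.
P = 353 W.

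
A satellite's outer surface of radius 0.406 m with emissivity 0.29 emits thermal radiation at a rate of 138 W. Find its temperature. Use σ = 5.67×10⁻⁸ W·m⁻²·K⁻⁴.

T ≈ 252 K

A = 4πr² = 4π × (0.406)² = 2.07 m².
From P = εσAT⁴, T = (P / εσA)^(1/4) = (138 / (0.29 × 5.67×10⁻⁸ × 2.07))^(1/4).
T = (4.05×10^9)^(1/4) = 252 K.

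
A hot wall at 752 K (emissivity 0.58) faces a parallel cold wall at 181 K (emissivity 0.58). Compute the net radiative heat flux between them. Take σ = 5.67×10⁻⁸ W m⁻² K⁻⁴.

q ≈ 7380 W/m²

For two large parallel gray plates, q = σ(T₁⁴ − T₂⁴) / (1/ε₁ + 1/ε₂ − 1).
1/ε₁ + 1/ε₂ − 1 = 1/0.58 + 1/0.58 − 1 = 2.448.
T₁⁴ − T₂⁴ = 3.20×10^11 − 1.07×10^9 = 3.19×10^11 K⁴.
q = 5.67×10⁻⁸ × 3.19×10^11 / 2.448 = 7380 W/m².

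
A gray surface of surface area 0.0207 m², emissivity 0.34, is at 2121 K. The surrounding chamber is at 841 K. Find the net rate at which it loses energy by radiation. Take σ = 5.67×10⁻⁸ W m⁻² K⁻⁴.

Q ≈ 7880 W

Q = εσA(T⁴ − T_s⁴). T⁴ − T_s⁴ = (2121)⁴ − (841)⁴ = 2.02×10^13 − 5.00×10^11 = 1.97×10^13 K⁴.
Q = 0.34 × 5.67×10⁻⁸ × 0.0207 × 1.97×10^13 = 7880 W.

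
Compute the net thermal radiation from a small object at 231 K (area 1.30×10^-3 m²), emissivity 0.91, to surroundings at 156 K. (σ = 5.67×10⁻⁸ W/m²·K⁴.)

Q ≈ 0.151 W

Q = εσA(T⁴ − T_s⁴). T⁴ − T_s⁴ = (231)⁴ − (156)⁴ = 2.85×10^9 − 5.92×10^8 = 2.26×10^9 K⁴.
Q = 0.91 × 5.67×10⁻⁸ × 1.30×10^-3 × 2.26×10^9 = 0.151 W.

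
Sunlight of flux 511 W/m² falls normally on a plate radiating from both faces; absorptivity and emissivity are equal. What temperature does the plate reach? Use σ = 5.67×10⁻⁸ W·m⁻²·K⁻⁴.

T ≈ 259 K

Absorbed flux αS = emitted flux 2εσT⁴ per unit area; with α = ε this gives T = (S/2σ)^(1/4).
T = (511 / (2 × 5.67×10⁻⁸))^(1/4) = (4.51×10^9)^(1/4).
T = 259 K.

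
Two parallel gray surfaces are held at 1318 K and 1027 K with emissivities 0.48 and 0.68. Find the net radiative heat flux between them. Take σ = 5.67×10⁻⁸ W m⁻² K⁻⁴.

For two large parallel gray plates, q = σ(T₁⁴ − T₂⁴) / (1/ε₁ + 1/ε₂ − 1).
1/ε₁ + 1/ε₂ − 1 = 1/0.48 + 1/0.68 − 1 = 2.554.
T₁⁴ − T₂⁴ = 3.02×10^12 − 1.11×10^12 = 1.91×10^12 K⁴.
q = 5.67×10⁻⁸ × 1.91×10^12 / 2.554 = 42300 W/m².

q ≈ 42300 W/m²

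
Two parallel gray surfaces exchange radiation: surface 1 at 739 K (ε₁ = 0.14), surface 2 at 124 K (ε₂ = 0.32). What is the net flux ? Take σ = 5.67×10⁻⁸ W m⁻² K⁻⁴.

For two large parallel gray plates, q = σ(T₁⁴ − T₂⁴) / (1/ε₁ + 1/ε₂ − 1).
1/ε₁ + 1/ε₂ − 1 = 1/0.14 + 1/0.32 − 1 = 9.268.
T₁⁴ − T₂⁴ = 2.98×10^11 − 2.36×10^8 = 2.98×10^11 K⁴.
q = 5.67×10⁻⁸ × 2.98×10^11 / 9.268 = 1820 W/m².

q ≈ 1820 W/m²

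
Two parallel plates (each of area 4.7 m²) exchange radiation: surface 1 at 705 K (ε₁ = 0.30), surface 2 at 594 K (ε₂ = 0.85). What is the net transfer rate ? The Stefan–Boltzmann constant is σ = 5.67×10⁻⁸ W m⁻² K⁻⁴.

For two large parallel gray plates, q = σ(T₁⁴ − T₂⁴) / (1/ε₁ + 1/ε₂ − 1).
1/ε₁ + 1/ε₂ − 1 = 1/0.30 + 1/0.85 − 1 = 3.510.
T₁⁴ − T₂⁴ = 2.47×10^11 − 1.24×10^11 = 1.23×10^11 K⁴.
q = 5.67×10⁻⁸ × 1.23×10^11 / 3.510 = 1980 W/m².
Q = q·A = 1980 × 4.7 = 9300 W.

Q ≈ 9300 W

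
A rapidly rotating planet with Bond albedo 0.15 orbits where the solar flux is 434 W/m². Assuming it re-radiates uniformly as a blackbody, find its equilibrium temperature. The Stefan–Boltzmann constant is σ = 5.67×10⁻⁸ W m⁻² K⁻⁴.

Power absorbed = (1−a)S·πR²; power emitted = 4πR²σT⁴. Equating and cancelling πR²:
T = ((1−a)S / 4σ)^(1/4) = (369 / (4 × 5.67×10⁻⁸))^(1/4) = (1.63×10^9)^(1/4).
T = 201 K.

T ≈ 201 K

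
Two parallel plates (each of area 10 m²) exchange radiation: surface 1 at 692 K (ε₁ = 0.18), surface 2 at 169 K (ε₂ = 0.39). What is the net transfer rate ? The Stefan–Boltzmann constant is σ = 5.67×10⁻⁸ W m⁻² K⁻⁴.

For two large parallel gray plates, q = σ(T₁⁴ − T₂⁴) / (1/ε₁ + 1/ε₂ − 1).
1/ε₁ + 1/ε₂ − 1 = 1/0.18 + 1/0.39 − 1 = 7.120.
T₁⁴ − T₂⁴ = 2.29×10^11 − 8.16×10^8 = 2.28×10^11 K⁴.
q = 5.67×10⁻⁸ × 2.28×10^11 / 7.120 = 1820 W/m².
Q = q·A = 1820 × 10 = 18200 W.

Q ≈ 18200 W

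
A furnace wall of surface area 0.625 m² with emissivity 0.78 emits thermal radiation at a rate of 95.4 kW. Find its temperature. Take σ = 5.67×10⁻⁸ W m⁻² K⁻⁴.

T ≈ 1360 K

From P = εσAT⁴, T = (P / εσA)^(1/4) = (95400 / (0.78 × 5.67×10⁻⁸ × 0.625))^(1/4).
T = (3.45×10^12)^(1/4) = 1360 K.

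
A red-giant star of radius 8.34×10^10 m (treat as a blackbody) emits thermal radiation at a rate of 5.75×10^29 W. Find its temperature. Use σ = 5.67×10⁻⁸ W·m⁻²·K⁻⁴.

T ≈ 3280 K

A = 4πr² = 4π × (8.34×10^10)² = 8.74×10^22 m².
From P = σAT⁴, T = (P / σA)^(1/4) = (5.75×10^29 / (5.67×10⁻⁸ × 8.74×10^22))^(1/4).
T = (1.16×10^14)^(1/4) = 3280 K.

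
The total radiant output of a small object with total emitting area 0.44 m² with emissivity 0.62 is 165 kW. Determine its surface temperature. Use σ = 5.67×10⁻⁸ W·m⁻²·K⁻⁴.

T ≈ 1810 K

From P = εσAT⁴, T = (P / εσA)^(1/4) = (1.65×10^5 / (0.62 × 5.67×10⁻⁸ × 0.440))^(1/4).
T = (1.07×10^13)^(1/4) = 1810 K.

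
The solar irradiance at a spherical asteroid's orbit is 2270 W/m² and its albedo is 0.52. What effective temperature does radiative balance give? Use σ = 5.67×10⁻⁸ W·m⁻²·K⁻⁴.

T ≈ 263 K

Power absorbed = (1−a)S·πR²; power emitted = 4πR²σT⁴. Equating and cancelling πR²:
T = ((1−a)S / 4σ)^(1/4) = (1090 / (4 × 5.67×10⁻⁸))^(1/4) = (4.80×10^9)^(1/4).
T = 263 K.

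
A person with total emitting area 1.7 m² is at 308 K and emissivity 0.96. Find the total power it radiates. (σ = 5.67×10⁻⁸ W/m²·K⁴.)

P = εσAT⁴ = 0.96 × 5.67×10⁻⁸ × 1.70 × (308)⁴ = 0.96 × 5.67×10⁻⁸ × 1.70 × 9.00×10^9.
P = 833 W.

P ≈ 833 W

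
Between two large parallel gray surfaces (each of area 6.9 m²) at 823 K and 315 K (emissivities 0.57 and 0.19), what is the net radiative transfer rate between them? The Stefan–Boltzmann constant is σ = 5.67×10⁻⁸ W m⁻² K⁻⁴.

For two large parallel gray plates, q = σ(T₁⁴ − T₂⁴) / (1/ε₁ + 1/ε₂ − 1).
1/ε₁ + 1/ε₂ − 1 = 1/0.57 + 1/0.19 − 1 = 6.018.
T₁⁴ − T₂⁴ = 4.59×10^11 − 9.85×10^9 = 4.49×10^11 K⁴.
q = 5.67×10⁻⁸ × 4.49×10^11 / 6.018 = 4230 W/m².
Q = q·A = 4230 × 6.9 = 29200 W.

Q ≈ 29200 W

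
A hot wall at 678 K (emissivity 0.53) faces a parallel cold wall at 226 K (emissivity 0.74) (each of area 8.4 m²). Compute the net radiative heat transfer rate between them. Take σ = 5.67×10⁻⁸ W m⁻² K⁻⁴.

For two large parallel gray plates, q = σ(T₁⁴ − T₂⁴) / (1/ε₁ + 1/ε₂ − 1).
1/ε₁ + 1/ε₂ − 1 = 1/0.53 + 1/0.74 − 1 = 2.238.
T₁⁴ − T₂⁴ = 2.11×10^11 − 2.61×10^9 = 2.09×10^11 K⁴.
q = 5.67×10⁻⁸ × 2.09×10^11 / 2.238 = 5290 W/m².
Q = q·A = 5290 × 8.4 = 44400 W.

Q ≈ 44400 W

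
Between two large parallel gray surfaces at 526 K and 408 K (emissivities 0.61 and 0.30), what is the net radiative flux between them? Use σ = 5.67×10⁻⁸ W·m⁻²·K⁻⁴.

For two large parallel gray plates, q = σ(T₁⁴ − T₂⁴) / (1/ε₁ + 1/ε₂ − 1).
1/ε₁ + 1/ε₂ − 1 = 1/0.61 + 1/0.30 − 1 = 3.973.
T₁⁴ − T₂⁴ = 7.65×10^10 − 2.77×10^10 = 4.88×10^10 K⁴.
q = 5.67×10⁻⁸ × 4.88×10^10 / 3.973 = 697 W/m².

q ≈ 697 W/m²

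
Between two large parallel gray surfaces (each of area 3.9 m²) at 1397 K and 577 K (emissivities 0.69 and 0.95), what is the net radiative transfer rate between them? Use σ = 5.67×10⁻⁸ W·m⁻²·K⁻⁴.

Q ≈ 5.44×10^5 W

For two large parallel gray plates, q = σ(T₁⁴ − T₂⁴) / (1/ε₁ + 1/ε₂ − 1).
1/ε₁ + 1/ε₂ − 1 = 1/0.69 + 1/0.95 − 1 = 1.502.
T₁⁴ − T₂⁴ = 3.81×10^12 − 1.11×10^11 = 3.70×10^12 K⁴.
q = 5.67×10⁻⁸ × 3.70×10^12 / 1.502 = 1.40×10^5 W/m².
Q = q·A = 1.40×10^5 × 3.9 = 5.44×10^5 W.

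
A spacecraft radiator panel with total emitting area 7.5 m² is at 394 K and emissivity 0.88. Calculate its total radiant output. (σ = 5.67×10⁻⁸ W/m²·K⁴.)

P ≈ 9020 W

P = εσAT⁴ = 0.88 × 5.67×10⁻⁸ × 7.50 × (394)⁴ = 0.88 × 5.67×10⁻⁸ × 7.50 × 2.41×10^10.
P = 9020 W.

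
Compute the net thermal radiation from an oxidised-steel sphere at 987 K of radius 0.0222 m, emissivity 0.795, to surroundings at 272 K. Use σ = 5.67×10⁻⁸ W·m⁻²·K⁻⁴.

Q ≈ 263 W

A = 4πr² = 4π × (0.0222)² = 6.19×10^-3 m².
Q = εσA(T⁴ − T_s⁴). T⁴ − T_s⁴ = (987)⁴ − (272)⁴ = 9.49×10^11 − 5.47×10^9 = 9.44×10^11 K⁴.
Q = 0.795 × 5.67×10⁻⁸ × 6.19×10^-3 × 9.44×10^11 = 263 W.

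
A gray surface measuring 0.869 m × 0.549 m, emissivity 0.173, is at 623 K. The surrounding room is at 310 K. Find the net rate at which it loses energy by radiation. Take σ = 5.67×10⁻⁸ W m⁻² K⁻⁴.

A = 0.869 × 0.549 = 0.477 m².
Q = εσA(T⁴ − T_s⁴). T⁴ − T_s⁴ = (623)⁴ − (310)⁴ = 1.51×10^11 − 9.24×10^9 = 1.41×10^11 K⁴.
Q = 0.173 × 5.67×10⁻⁸ × 0.477 × 1.41×10^11 = 662 W.

Q ≈ 662 W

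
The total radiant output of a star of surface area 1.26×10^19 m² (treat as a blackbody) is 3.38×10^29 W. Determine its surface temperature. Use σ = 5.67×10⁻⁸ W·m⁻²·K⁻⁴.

From P = σAT⁴, T = (P / σA)^(1/4) = (3.38×10^29 / (5.67×10⁻⁸ × 1.26×10^19))^(1/4).
T = (4.73×10^17)^(1/4) = 26200 K.

T ≈ 26200 K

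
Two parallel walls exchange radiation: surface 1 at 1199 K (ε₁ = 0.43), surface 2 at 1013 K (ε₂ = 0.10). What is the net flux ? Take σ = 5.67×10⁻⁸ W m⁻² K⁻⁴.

For two large parallel gray plates, q = σ(T₁⁴ − T₂⁴) / (1/ε₁ + 1/ε₂ − 1).
1/ε₁ + 1/ε₂ − 1 = 1/0.43 + 1/0.10 − 1 = 11.33.
T₁⁴ − T₂⁴ = 2.07×10^12 − 1.05×10^12 = 1.01×10^12 K⁴.
q = 5.67×10⁻⁸ × 1.01×10^12 / 11.33 = 5070 W/m².

q ≈ 5070 W/m²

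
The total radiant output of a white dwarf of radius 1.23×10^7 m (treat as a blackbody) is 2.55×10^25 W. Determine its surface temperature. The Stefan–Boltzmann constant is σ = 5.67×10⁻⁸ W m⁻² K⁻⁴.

T ≈ 22100 K

A = 4πr² = 4π × (1.23×10^7)² = 1.90×10^15 m².
From P = σAT⁴, T = (P / σA)^(1/4) = (2.55×10^25 / (5.67×10⁻⁸ × 1.90×10^15))^(1/4).
T = (2.37×10^17)^(1/4) = 22100 K.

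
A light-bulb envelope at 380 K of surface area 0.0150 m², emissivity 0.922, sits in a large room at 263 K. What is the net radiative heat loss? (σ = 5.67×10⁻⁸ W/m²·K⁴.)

Q ≈ 12.6 W

Q = εσA(T⁴ − T_s⁴). T⁴ − T_s⁴ = (380)⁴ − (263)⁴ = 2.09×10^10 − 4.78×10^9 = 1.61×10^10 K⁴.
Q = 0.922 × 5.67×10⁻⁸ × 0.0150 × 1.61×10^10 = 12.6 W.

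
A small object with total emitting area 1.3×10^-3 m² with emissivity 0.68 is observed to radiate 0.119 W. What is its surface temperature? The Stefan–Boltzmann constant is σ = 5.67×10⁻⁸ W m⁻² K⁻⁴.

From P = εσAT⁴, T = (P / εσA)^(1/4) = (0.119 / (0.68 × 5.67×10⁻⁸ × 1.30×10^-3))^(1/4).
T = (2.37×10^9)^(1/4) = 221 K.

T ≈ 221 K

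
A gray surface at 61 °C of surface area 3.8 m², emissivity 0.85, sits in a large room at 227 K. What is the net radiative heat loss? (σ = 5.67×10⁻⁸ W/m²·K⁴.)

Q ≈ 1790 W

Convert: 61 °C = 334 K.
Q = εσA(T⁴ − T_s⁴). T⁴ − T_s⁴ = (334)⁴ − (227)⁴ = 1.24×10^10 − 2.66×10^9 = 9.79×10^9 K⁴.
Q = 0.85 × 5.67×10⁻⁸ × 3.80 × 9.79×10^9 = 1790 W.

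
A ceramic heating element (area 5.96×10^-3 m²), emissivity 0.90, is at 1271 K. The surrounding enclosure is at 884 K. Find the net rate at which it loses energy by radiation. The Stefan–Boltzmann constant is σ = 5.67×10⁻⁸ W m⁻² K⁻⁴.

Q = εσA(T⁴ − T_s⁴). T⁴ − T_s⁴ = (1271)⁴ − (884)⁴ = 2.61×10^12 − 6.11×10^11 = 2.00×10^12 K⁴.
Q = 0.90 × 5.67×10⁻⁸ × 5.96×10^-3 × 2.00×10^12 = 608 W.

Q ≈ 608 W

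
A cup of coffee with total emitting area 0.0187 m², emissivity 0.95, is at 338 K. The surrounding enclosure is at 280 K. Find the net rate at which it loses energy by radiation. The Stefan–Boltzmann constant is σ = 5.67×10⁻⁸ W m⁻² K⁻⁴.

Q ≈ 6.96 W

Q = εσA(T⁴ − T_s⁴). T⁴ − T_s⁴ = (338)⁴ − (280)⁴ = 1.31×10^10 − 6.15×10^9 = 6.91×10^9 K⁴.
Q = 0.95 × 5.67×10⁻⁸ × 0.0187 × 6.91×10^9 = 6.96 W.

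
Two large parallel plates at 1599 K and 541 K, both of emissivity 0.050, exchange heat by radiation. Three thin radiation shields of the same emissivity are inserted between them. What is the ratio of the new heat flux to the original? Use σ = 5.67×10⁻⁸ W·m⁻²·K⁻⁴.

ratio ≈ 0.250

With N identical shields there are N+1 = 4 gaps in series, each with the same radiative resistance, so the flux falls to 1/(N+1) of its unshielded value.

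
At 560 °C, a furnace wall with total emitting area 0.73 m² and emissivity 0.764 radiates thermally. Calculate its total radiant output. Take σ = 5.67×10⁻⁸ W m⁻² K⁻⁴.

P ≈ 15200 W

560 °C = 833 K.
P = εσAT⁴ = 0.764 × 5.67×10⁻⁸ × 0.730 × (833)⁴ = 0.764 × 5.67×10⁻⁸ × 0.730 × 4.81×10^11.
P = 15200 W.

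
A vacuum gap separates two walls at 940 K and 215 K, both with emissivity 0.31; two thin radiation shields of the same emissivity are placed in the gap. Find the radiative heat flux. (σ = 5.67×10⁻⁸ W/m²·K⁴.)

Each of the 3 gaps contributes resistance (2/ε − 1) = 2/0.31 − 1 = 5.452; total = 16.35.
q = σ(T₁⁴ − T₂⁴) / 16.35 = 5.67×10⁻⁸ × 7.79×10^11 / 16.35 = 2700 W/m².

q ≈ 2700 W/m²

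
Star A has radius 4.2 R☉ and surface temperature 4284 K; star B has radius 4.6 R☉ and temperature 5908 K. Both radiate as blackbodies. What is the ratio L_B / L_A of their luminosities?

L = 4πR²σT⁴ ∝ R²T⁴, so L_B/L_A = (4.6/4.2)² × (5908/4284)⁴ = 1.20 × 3.62 = 4.34.

L_B/L_A ≈ 4.34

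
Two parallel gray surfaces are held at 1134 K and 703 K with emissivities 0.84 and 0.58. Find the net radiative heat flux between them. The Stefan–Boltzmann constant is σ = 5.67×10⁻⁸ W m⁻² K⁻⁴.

For two large parallel gray plates, q = σ(T₁⁴ − T₂⁴) / (1/ε₁ + 1/ε₂ − 1).
1/ε₁ + 1/ε₂ − 1 = 1/0.84 + 1/0.58 − 1 = 1.915.
T₁⁴ − T₂⁴ = 1.65×10^12 − 2.44×10^11 = 1.41×10^12 K⁴.
q = 5.67×10⁻⁸ × 1.41×10^12 / 1.915 = 41700 W/m².

q ≈ 41700 W/m²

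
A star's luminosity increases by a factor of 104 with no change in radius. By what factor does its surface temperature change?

factor ≈ 3.19

P ∝ T⁴ ⇒ T ∝ P^(1/4), so T scales by (104)^(1/4) = 3.19.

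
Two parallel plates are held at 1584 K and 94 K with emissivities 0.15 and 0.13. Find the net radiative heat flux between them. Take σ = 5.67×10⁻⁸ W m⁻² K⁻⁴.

q ≈ 26700 W/m²

For two large parallel gray plates, q = σ(T₁⁴ − T₂⁴) / (1/ε₁ + 1/ε₂ − 1).
1/ε₁ + 1/ε₂ − 1 = 1/0.15 + 1/0.13 − 1 = 13.36.
T₁⁴ − T₂⁴ = 6.30×10^12 − 7.81×10^7 = 6.30×10^12 K⁴.
q = 5.67×10⁻⁸ × 6.30×10^12 / 13.36 = 26700 W/m².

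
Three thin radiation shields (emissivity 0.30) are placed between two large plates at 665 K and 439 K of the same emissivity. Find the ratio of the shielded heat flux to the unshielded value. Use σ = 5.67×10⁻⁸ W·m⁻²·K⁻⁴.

ratio ≈ 0.250

With N identical shields there are N+1 = 4 gaps in series, each with the same radiative resistance, so the flux falls to 1/(N+1) of its unshielded value.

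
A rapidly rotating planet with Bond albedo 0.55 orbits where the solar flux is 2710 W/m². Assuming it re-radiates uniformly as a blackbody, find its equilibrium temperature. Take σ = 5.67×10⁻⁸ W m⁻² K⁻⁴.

Power absorbed = (1−a)S·πR²; power emitted = 4πR²σT⁴. Equating and cancelling πR²:
T = ((1−a)S / 4σ)^(1/4) = (1220 / (4 × 5.67×10⁻⁸))^(1/4) = (5.38×10^9)^(1/4).
T = 271 K.

T ≈ 271 K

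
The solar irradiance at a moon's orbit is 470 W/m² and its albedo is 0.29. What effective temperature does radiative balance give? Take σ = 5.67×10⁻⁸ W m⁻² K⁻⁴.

Power absorbed = (1−a)S·πR²; power emitted = 4πR²σT⁴. Equating and cancelling πR²:
T = ((1−a)S / 4σ)^(1/4) = (334 / (4 × 5.67×10⁻⁸))^(1/4) = (1.47×10^9)^(1/4).
T = 196 K.

T ≈ 196 K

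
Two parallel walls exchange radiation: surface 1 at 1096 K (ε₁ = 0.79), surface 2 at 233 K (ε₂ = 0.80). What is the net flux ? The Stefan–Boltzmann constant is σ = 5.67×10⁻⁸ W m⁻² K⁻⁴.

For two large parallel gray plates, q = σ(T₁⁴ − T₂⁴) / (1/ε₁ + 1/ε₂ − 1).
1/ε₁ + 1/ε₂ − 1 = 1/0.79 + 1/0.80 − 1 = 1.516.
T₁⁴ − T₂⁴ = 1.44×10^12 − 2.95×10^9 = 1.44×10^12 K⁴.
q = 5.67×10⁻⁸ × 1.44×10^12 / 1.516 = 53900 W/m².

q ≈ 53900 W/m²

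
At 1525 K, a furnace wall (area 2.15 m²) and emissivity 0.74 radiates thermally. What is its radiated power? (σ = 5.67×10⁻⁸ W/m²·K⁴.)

P ≈ 4.88×10^5 W

P = εσAT⁴ = 0.74 × 5.67×10⁻⁸ × 2.15 × (1525)⁴ = 0.74 × 5.67×10⁻⁸ × 2.15 × 5.41×10^12.
P = 4.88×10^5 W.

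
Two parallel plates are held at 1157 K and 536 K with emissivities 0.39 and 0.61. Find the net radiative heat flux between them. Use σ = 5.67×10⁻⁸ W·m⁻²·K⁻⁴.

For two large parallel gray plates, q = σ(T₁⁴ − T₂⁴) / (1/ε₁ + 1/ε₂ − 1).
1/ε₁ + 1/ε₂ − 1 = 1/0.39 + 1/0.61 − 1 = 3.203.
T₁⁴ − T₂⁴ = 1.79×10^12 − 8.25×10^10 = 1.71×10^12 K⁴.
q = 5.67×10⁻⁸ × 1.71×10^12 / 3.203 = 30300 W/m².

q ≈ 30300 W/m²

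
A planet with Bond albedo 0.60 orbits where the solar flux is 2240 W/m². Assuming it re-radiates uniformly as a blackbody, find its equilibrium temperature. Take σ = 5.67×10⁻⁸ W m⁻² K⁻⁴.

T ≈ 251 K

Power absorbed = (1−a)S·πR²; power emitted = 4πR²σT⁴. Equating and cancelling πR²:
T = ((1−a)S / 4σ)^(1/4) = (896 / (4 × 5.67×10⁻⁸))^(1/4) = (3.95×10^9)^(1/4).
T = 251 K.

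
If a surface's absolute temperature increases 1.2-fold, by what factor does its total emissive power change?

factor ≈ 2.07

P ∝ T⁴, so the power scales as (1.2)⁴ = 2.07.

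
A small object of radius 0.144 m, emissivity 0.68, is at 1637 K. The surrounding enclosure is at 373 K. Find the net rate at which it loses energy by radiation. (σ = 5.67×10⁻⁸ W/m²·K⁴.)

Q ≈ 72000 W

A = 4πr² = 4π × (0.144)² = 0.261 m².
Q = εσA(T⁴ − T_s⁴). T⁴ − T_s⁴ = (1637)⁴ − (373)⁴ = 7.18×10^12 − 1.94×10^10 = 7.16×10^12 K⁴.
Q = 0.68 × 5.67×10⁻⁸ × 0.261 × 7.16×10^12 = 72000 W.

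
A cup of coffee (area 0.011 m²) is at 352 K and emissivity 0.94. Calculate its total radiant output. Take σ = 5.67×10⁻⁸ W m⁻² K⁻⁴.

P = εσAT⁴ = 0.94 × 5.67×10⁻⁸ × 0.0110 × (352)⁴ = 0.94 × 5.67×10⁻⁸ × 0.0110 × 1.54×10^10.
P = 9.00 W.

P ≈ 9.00 W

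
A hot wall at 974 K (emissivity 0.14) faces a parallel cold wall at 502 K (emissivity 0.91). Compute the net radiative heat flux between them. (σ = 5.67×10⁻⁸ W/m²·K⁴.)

q ≈ 6550 W/m²

For two large parallel gray plates, q = σ(T₁⁴ − T₂⁴) / (1/ε₁ + 1/ε₂ − 1).
1/ε₁ + 1/ε₂ − 1 = 1/0.14 + 1/0.91 − 1 = 7.242.
T₁⁴ − T₂⁴ = 9.00×10^11 − 6.35×10^10 = 8.36×10^11 K⁴.
q = 5.67×10⁻⁸ × 8.36×10^11 / 7.242 = 6550 W/m².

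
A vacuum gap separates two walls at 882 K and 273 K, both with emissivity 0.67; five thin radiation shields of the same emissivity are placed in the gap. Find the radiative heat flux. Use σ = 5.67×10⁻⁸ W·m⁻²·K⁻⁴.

Each of the 6 gaps contributes resistance (2/ε − 1) = 2/0.67 − 1 = 1.985; total = 11.91.
q = σ(T₁⁴ − T₂⁴) / 11.91 = 5.67×10⁻⁸ × 6.00×10^11 / 11.91 = 2850 W/m².

q ≈ 2850 W/m²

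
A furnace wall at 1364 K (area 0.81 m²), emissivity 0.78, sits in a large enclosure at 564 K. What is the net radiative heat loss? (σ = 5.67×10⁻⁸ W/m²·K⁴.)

Q = εσA(T⁴ − T_s⁴). T⁴ − T_s⁴ = (1364)⁴ − (564)⁴ = 3.46×10^12 − 1.01×10^11 = 3.36×10^12 K⁴.
Q = 0.78 × 5.67×10⁻⁸ × 0.810 × 3.36×10^12 = 1.20×10^5 W.

Q ≈ 1.20×10^5 W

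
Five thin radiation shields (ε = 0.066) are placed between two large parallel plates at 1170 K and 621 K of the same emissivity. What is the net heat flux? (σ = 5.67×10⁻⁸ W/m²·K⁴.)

q ≈ 556 W/m²

Each of the 6 gaps contributes resistance (2/ε − 1) = 2/0.066 − 1 = 29.30; total = 175.8.
q = σ(T₁⁴ − T₂⁴) / 175.8 = 5.67×10⁻⁸ × 1.73×10^12 / 175.8 = 556 W/m².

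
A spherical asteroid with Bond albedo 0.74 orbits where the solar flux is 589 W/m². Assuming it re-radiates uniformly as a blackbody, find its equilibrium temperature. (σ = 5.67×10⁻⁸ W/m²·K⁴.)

Power absorbed = (1−a)S·πR²; power emitted = 4πR²σT⁴. Equating and cancelling πR²:
T = ((1−a)S / 4σ)^(1/4) = (153 / (4 × 5.67×10⁻⁸))^(1/4) = (6.75×10^8)^(1/4).
T = 161 K.

T ≈ 161 K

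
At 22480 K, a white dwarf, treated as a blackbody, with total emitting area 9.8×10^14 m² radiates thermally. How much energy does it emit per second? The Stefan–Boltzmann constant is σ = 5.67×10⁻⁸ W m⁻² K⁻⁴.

P ≈ 1.42×10^25 W

P = σAT⁴ = 5.67×10⁻⁸ × 9.80×10^14 × (22480)⁴ = 5.67×10⁻⁸ × 9.80×10^14 × 2.55×10^17.
P = 1.42×10^25 W.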